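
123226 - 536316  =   - 413090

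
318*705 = 224190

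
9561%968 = 849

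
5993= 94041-88048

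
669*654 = 437526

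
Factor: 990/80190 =3^ ( - 4) = 1/81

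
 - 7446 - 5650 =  - 13096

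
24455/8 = 24455/8 = 3056.88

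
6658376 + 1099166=7757542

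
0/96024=0  =  0.00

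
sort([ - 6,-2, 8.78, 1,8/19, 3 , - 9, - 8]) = [-9,-8,  -  6, -2,  8/19, 1,3, 8.78] 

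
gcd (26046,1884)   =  6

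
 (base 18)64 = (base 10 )112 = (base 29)3P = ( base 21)57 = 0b1110000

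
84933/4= 21233 + 1/4 = 21233.25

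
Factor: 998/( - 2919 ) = - 2^1* 3^(  -  1)* 7^ ( - 1)* 139^( - 1)*499^1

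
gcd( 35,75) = 5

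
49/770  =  7/110 = 0.06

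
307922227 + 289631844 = 597554071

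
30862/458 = 67+88/229= 67.38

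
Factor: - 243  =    -  3^5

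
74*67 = 4958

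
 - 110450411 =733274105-843724516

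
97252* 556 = 54072112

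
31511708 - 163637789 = -132126081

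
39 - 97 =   -  58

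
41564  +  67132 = 108696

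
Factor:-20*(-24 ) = 480 = 2^5 *3^1 *5^1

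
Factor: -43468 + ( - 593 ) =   -  3^1*19^1* 773^1  =  - 44061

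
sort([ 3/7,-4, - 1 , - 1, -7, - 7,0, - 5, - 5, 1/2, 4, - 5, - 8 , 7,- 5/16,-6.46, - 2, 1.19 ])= [ - 8 , - 7, - 7,  -  6.46,-5, - 5, - 5,-4, - 2, - 1, - 1, - 5/16,0 , 3/7,  1/2,1.19 , 4, 7] 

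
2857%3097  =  2857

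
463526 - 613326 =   -  149800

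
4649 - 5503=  - 854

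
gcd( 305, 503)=1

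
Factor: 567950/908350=307^1*491^( - 1)=307/491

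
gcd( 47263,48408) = 1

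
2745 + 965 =3710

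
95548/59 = 95548/59 = 1619.46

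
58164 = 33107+25057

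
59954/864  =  69 + 169/432 = 69.39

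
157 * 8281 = 1300117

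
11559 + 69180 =80739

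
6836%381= 359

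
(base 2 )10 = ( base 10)2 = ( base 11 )2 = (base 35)2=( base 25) 2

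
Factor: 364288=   2^8*1423^1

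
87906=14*6279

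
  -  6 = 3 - 9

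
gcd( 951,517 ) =1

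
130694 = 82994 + 47700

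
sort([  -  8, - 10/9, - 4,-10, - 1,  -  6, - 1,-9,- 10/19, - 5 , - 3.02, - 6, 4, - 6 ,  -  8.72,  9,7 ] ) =[ - 10,  -  9,  -  8.72,  -  8,-6, - 6,- 6, - 5,- 4, - 3.02, - 10/9,-1, - 1, - 10/19, 4,7,9 ] 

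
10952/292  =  37 + 37/73 = 37.51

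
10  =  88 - 78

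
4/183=4/183 = 0.02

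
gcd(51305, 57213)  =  1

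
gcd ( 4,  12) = 4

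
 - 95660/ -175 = 546 + 22/35 = 546.63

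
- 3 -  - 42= 39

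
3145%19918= 3145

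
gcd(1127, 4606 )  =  49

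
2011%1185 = 826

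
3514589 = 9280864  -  5766275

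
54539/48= 54539/48 = 1136.23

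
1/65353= 1/65353 =0.00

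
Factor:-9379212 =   -  2^2*3^1*781601^1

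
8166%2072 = 1950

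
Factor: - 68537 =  - 7^1*9791^1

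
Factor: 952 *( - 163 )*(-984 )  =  152693184 = 2^6*3^1*7^1*17^1 * 41^1 *163^1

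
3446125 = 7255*475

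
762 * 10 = 7620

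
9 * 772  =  6948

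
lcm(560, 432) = 15120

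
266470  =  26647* 10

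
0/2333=0=0.00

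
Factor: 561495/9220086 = 2^ (-1)*3^( -1)*5^1*11^1*17^(  -  1)*29^ ( - 1 )*41^1*83^1*1039^( -1 ) = 187165/3073362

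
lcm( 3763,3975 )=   282225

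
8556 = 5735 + 2821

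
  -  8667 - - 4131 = - 4536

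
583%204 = 175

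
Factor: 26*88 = 2288 = 2^4*11^1*13^1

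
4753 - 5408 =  - 655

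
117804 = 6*19634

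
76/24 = 19/6=3.17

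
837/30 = 279/10 = 27.90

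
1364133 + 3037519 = 4401652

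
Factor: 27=3^3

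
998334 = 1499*666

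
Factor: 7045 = 5^1*1409^1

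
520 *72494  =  37696880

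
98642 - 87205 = 11437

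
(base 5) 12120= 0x38e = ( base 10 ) 910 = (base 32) se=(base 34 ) qq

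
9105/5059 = 9105/5059 = 1.80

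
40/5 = 8 = 8.00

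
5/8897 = 5/8897 = 0.00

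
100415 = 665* 151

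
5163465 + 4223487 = 9386952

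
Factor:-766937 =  - 766937^1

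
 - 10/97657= - 1 + 97647/97657 = - 0.00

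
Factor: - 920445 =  - 3^1*5^1*61363^1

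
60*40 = 2400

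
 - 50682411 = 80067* ( - 633 )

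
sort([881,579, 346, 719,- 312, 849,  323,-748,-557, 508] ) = [ -748, - 557,-312,323, 346, 508,  579, 719, 849,881]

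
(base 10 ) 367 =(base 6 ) 1411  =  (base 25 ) EH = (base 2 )101101111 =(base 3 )111121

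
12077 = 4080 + 7997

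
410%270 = 140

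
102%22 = 14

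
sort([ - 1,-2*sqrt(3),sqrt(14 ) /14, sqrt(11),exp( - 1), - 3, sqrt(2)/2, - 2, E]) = [ -2 * sqrt (3),  -  3, - 2, - 1,  sqrt( 14)/14,exp (-1 ),  sqrt ( 2)/2, E,sqrt( 11) ] 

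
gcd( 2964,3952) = 988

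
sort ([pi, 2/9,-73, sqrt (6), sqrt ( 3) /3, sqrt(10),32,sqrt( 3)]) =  [ - 73,2/9,sqrt(3)/3,sqrt( 3 ),sqrt( 6),pi, sqrt( 10),32 ] 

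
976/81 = 12 + 4/81 =12.05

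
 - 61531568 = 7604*( - 8092)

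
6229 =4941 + 1288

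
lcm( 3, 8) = 24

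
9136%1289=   113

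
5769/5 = 5769/5 = 1153.80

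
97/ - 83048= - 97/83048  =  - 0.00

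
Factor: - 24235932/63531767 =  - 2^2*3^1*7^1*13^ ( - 1)*109^1*1279^(- 1 )*2647^1*3821^( - 1)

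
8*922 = 7376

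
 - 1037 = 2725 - 3762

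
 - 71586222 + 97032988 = 25446766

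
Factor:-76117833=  - 3^3  *  11^2*23^1*1013^1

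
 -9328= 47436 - 56764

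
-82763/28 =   -  2956 + 5/28= - 2955.82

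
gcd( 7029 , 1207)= 71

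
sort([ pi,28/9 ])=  [28/9,pi]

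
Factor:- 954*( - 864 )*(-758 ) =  - 624786048 = - 2^7*3^5*53^1 * 379^1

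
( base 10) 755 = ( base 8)1363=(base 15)355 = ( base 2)1011110011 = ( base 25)155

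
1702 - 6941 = -5239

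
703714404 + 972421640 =1676136044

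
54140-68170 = -14030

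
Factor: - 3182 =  - 2^1*37^1* 43^1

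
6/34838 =3/17419 =0.00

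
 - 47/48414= - 47/48414 = - 0.00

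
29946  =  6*4991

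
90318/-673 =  - 135+ 537/673 = - 134.20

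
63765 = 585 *109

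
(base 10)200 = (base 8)310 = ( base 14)104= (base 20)a0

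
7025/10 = 702 + 1/2 = 702.50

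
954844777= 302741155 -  - 652103622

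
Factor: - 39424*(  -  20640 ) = 2^14 * 3^1*5^1 * 7^1*11^1 * 43^1 = 813711360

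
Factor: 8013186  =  2^1*3^2*337^1*1321^1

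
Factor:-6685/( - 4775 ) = 7/5 = 5^( - 1 )*7^1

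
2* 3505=7010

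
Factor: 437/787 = 19^1* 23^1 * 787^(-1)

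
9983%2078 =1671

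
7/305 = 7/305 = 0.02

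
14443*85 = 1227655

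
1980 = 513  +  1467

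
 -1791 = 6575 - 8366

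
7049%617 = 262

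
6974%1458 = 1142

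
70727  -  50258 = 20469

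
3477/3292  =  3477/3292 = 1.06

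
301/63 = 4 + 7/9  =  4.78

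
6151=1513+4638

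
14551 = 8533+6018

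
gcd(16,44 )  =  4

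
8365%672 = 301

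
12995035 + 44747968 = 57743003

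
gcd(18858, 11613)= 21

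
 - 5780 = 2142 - 7922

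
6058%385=283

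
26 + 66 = 92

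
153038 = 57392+95646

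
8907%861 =297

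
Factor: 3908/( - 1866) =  - 1954/933 = - 2^1*3^(-1 ) * 311^( - 1 )*977^1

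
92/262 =46/131 = 0.35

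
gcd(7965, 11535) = 15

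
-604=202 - 806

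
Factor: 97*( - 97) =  - 9409 = -97^2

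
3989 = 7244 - 3255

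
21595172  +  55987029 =77582201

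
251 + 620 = 871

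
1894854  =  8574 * 221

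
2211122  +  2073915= 4285037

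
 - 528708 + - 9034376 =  - 9563084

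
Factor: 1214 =2^1*607^1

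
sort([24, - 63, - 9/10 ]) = [ -63, - 9/10,24 ]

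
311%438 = 311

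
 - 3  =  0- 3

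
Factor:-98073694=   -  2^1*59^2*14087^1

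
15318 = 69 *222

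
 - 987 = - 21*47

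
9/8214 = 3/2738=0.00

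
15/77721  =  5/25907 = 0.00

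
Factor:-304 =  - 2^4*19^1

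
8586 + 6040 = 14626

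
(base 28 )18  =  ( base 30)16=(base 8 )44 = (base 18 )20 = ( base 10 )36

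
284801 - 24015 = 260786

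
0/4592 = 0 = 0.00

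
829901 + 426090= 1255991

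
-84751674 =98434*( - 861)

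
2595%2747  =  2595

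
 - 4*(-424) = 1696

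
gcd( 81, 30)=3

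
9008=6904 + 2104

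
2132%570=422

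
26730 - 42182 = -15452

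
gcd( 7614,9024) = 282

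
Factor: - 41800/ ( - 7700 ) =38/7 =2^1*7^( - 1) * 19^1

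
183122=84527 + 98595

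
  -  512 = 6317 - 6829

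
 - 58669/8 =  - 58669/8 = - 7333.62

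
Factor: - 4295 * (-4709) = 20225155 = 5^1*17^1*277^1*859^1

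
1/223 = 1/223 = 0.00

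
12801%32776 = 12801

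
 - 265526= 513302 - 778828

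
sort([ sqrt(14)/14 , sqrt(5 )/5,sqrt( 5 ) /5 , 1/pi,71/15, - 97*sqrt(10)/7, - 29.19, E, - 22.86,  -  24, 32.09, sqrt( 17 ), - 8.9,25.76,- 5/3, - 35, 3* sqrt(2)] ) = [ - 97*sqrt (10) /7 , - 35, - 29.19, - 24,  -  22.86,  -  8.9,  -  5/3,  sqrt(14) /14,  1/pi , sqrt( 5 )/5 , sqrt ( 5 ) /5, E,sqrt (17),3*sqrt( 2 ), 71/15,25.76 , 32.09 ]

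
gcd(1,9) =1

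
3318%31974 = 3318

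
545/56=9 + 41/56 = 9.73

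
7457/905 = 7457/905 = 8.24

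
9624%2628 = 1740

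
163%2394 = 163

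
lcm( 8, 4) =8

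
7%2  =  1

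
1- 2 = -1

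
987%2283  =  987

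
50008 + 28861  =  78869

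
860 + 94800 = 95660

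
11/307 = 11/307= 0.04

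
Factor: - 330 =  - 2^1*3^1*5^1*11^1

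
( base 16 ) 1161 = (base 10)4449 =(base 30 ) 4S9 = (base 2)1000101100001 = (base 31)4JG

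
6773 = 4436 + 2337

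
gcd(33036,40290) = 6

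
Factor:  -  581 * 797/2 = -463057/2 =-2^(-1)*7^1 * 83^1* 797^1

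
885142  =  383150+501992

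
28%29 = 28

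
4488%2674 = 1814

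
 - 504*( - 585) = 294840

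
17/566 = 17/566 = 0.03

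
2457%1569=888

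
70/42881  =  70/42881 = 0.00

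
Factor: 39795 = 3^1 * 5^1*7^1*379^1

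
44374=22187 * 2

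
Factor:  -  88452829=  - 37^1*2390617^1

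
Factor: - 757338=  - 2^1*3^1*126223^1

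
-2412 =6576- 8988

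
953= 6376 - 5423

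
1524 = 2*762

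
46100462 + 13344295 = 59444757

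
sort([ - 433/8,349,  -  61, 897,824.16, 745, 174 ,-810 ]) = [ - 810, - 61, - 433/8, 174, 349 , 745,824.16,897 ] 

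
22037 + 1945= 23982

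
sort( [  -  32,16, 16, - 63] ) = [ -63,-32,  16,16 ] 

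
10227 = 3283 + 6944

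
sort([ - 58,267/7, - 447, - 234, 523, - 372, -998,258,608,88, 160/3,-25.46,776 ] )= [ - 998, - 447, - 372, - 234 ,-58, - 25.46,267/7, 160/3, 88 , 258,523,608,776] 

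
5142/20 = 257+1/10 = 257.10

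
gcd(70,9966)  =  2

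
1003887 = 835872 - -168015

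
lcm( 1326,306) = 3978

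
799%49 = 15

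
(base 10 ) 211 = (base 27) 7m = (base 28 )7f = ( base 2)11010011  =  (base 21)A1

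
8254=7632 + 622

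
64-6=58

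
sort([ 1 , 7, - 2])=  [ - 2, 1,7] 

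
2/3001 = 2/3001 =0.00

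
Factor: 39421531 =39421531^1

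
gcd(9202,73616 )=9202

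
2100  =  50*42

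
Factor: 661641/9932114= 2^ ( - 1) * 3^1 * 17^(-1)*23^1*43^1*223^1*293^( - 1 )*997^(-1 ) 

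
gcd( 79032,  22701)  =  3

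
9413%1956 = 1589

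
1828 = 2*914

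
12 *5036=60432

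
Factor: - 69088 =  - 2^5*17^1*127^1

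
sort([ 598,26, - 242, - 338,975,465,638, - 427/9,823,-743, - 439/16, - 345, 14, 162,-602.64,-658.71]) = [-743 ,-658.71,-602.64,  -  345 ,-338,-242 , - 427/9, - 439/16,14,26,162,465,598,638, 823,975 ]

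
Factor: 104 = 2^3*13^1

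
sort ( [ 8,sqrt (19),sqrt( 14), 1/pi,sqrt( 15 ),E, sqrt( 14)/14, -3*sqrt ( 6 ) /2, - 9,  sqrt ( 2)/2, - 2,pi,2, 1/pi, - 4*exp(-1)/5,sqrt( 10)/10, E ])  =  [-9, - 3*sqrt( 6) /2  , - 2,-4*exp( - 1 )/5,  sqrt( 14)/14,sqrt(10 ) /10, 1/pi,1/pi, sqrt(2 ) /2, 2, E, E,  pi, sqrt (14), sqrt(15 ),sqrt (19 ),8 ] 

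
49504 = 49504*1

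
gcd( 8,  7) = 1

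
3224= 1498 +1726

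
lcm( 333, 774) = 28638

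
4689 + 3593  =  8282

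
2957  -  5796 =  - 2839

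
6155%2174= 1807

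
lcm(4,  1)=4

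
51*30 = 1530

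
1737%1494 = 243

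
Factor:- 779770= - 2^1 *5^1 *77977^1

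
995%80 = 35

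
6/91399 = 6/91399 = 0.00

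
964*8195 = 7899980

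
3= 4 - 1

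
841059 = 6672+834387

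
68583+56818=125401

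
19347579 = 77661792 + -58314213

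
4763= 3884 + 879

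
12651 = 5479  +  7172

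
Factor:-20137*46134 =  - 929000358 = -2^1*3^2 *11^1*13^1*233^1*1549^1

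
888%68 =4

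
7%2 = 1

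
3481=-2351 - - 5832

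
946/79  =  11+77/79 = 11.97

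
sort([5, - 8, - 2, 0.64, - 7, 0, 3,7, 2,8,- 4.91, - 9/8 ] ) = [ - 8, - 7,-4.91, - 2, - 9/8,0,0.64,  2,3, 5,7,8]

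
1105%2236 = 1105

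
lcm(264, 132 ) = 264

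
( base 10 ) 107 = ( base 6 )255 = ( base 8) 153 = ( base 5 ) 412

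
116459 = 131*889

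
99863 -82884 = 16979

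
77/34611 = 77/34611= 0.00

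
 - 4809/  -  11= 4809/11 = 437.18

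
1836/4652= 459/1163 = 0.39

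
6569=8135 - 1566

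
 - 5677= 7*( - 811) 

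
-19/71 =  - 1 + 52/71=- 0.27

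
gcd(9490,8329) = 1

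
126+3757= 3883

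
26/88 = 13/44 = 0.30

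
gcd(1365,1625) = 65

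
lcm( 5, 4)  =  20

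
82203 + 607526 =689729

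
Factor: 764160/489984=2^( - 1)*5^1*11^( -1)*29^(- 1)*199^1 = 995/638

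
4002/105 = 1334/35 = 38.11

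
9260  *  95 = 879700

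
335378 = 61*5498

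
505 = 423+82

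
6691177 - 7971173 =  - 1279996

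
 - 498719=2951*(-169 )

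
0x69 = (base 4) 1221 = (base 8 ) 151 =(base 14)77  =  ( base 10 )105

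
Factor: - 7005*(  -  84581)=592489905 = 3^1* 5^1*7^1*43^1*281^1 *467^1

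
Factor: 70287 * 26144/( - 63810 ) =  - 2^4 * 3^( -1)*5^( - 1)*7^1*19^1 * 43^1 * 709^( - 1)*3347^1 = - 306263888/10635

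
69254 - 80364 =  -11110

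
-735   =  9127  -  9862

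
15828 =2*7914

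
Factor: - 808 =  -  2^3*101^1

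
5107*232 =1184824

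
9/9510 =3/3170 = 0.00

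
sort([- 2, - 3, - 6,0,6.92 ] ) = [ - 6, - 3, - 2,0,6.92]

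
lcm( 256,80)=1280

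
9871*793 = 7827703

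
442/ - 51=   -  26/3  =  - 8.67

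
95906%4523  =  923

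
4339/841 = 5+134/841 = 5.16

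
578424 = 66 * 8764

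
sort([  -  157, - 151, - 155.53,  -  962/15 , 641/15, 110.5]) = [-157, - 155.53, -151, - 962/15,641/15,110.5]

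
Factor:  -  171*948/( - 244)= 3^3*19^1*61^ (-1)*79^1 = 40527/61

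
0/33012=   0 = 0.00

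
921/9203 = 921/9203  =  0.10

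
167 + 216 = 383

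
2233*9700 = 21660100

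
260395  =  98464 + 161931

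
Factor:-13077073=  - 19^1 * 41^1* 16787^1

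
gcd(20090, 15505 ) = 35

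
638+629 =1267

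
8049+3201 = 11250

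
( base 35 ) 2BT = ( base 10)2864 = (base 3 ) 10221002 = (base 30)35E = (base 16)B30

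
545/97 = 545/97 = 5.62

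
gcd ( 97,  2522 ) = 97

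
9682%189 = 43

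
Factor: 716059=23^1*163^1* 191^1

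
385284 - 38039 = 347245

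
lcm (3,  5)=15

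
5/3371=5/3371 =0.00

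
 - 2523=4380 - 6903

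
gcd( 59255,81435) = 5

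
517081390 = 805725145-288643755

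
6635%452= 307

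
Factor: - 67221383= -17^1 * 3954199^1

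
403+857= 1260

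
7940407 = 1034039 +6906368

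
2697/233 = 11  +  134/233 = 11.58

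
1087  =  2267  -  1180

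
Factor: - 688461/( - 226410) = 229487/75470 = 2^(  -  1 )*5^( - 1) * 7547^( - 1 ) * 229487^1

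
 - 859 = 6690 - 7549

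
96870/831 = 32290/277 = 116.57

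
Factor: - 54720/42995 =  - 2^6*3^2 *19^1 *8599^(-1 ) = - 10944/8599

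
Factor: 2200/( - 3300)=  - 2/3 = - 2^1*3^( - 1 )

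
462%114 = 6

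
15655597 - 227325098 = -211669501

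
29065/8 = 29065/8 = 3633.12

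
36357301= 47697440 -11340139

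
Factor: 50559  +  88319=2^1*69439^1=138878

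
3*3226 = 9678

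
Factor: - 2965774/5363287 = -2^1 * 7^2* 53^1 * 571^1*1423^( - 1 ) * 3769^(  -  1)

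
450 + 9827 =10277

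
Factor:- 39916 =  - 2^2*17^1*587^1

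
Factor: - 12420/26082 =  - 2^1*  3^ ( - 1) * 5^1*7^( - 1 ) = - 10/21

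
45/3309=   15/1103= 0.01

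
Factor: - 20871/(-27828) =2^( - 2 )*3^1 = 3/4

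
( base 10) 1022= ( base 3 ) 1101212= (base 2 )1111111110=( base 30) 142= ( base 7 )2660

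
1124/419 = 2 + 286/419 = 2.68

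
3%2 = 1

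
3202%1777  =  1425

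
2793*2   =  5586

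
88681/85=88681/85 = 1043.31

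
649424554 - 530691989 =118732565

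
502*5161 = 2590822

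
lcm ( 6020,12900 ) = 90300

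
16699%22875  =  16699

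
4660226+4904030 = 9564256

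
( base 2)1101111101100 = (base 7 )26561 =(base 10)7148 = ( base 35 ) 5T8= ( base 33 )6ik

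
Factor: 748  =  2^2* 11^1* 17^1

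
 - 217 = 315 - 532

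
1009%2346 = 1009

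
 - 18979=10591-29570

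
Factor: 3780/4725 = 4/5 = 2^2 *5^(-1 ) 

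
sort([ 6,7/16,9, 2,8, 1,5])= [7/16, 1, 2 , 5,6, 8, 9]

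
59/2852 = 59/2852= 0.02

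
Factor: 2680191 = 3^2 * 193^1*1543^1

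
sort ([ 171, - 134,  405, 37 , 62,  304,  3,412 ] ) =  [ - 134, 3, 37, 62, 171,304, 405, 412] 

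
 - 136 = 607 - 743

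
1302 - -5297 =6599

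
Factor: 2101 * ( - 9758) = - 2^1 *7^1*11^1*17^1*41^1*191^1 = - 20501558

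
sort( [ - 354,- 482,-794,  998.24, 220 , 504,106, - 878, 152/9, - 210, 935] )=[ - 878 ,-794,  -  482,  -  354, - 210, 152/9 , 106,220, 504, 935, 998.24 ]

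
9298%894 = 358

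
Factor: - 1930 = -2^1*5^1*193^1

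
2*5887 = 11774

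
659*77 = 50743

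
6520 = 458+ 6062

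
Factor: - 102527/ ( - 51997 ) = 11^( - 1)*17^1*29^ ( - 1)*37^1 = 629/319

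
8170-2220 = 5950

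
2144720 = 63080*34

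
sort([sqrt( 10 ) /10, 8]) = [ sqrt(10)/10,8 ] 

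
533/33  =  533/33  =  16.15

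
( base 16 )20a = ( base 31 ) GQ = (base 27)j9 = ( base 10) 522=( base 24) LI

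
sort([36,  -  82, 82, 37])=[ - 82,36, 37, 82]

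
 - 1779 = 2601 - 4380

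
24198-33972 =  - 9774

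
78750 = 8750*9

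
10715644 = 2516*4259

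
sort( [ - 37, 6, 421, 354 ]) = [ - 37,  6 , 354 , 421]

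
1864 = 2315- 451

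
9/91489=9/91489 = 0.00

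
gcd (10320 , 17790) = 30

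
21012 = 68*309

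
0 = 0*20469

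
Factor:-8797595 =-5^1*73^1*24103^1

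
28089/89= 315 + 54/89=315.61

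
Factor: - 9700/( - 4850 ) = 2^1= 2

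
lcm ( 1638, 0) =0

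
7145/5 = 1429 = 1429.00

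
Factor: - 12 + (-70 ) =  - 82=- 2^1*41^1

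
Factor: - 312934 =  - 2^1 * 156467^1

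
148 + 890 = 1038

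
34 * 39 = 1326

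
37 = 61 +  - 24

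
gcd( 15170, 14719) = 41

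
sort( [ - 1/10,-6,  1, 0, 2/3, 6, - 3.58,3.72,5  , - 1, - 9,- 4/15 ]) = [ - 9, - 6, - 3.58, -1, - 4/15, - 1/10, 0, 2/3, 1, 3.72, 5,6 ] 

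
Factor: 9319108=2^2*2329777^1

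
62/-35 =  - 2 + 8/35 = - 1.77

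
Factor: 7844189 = 43^1 * 182423^1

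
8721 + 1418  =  10139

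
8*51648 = 413184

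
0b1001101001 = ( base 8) 1151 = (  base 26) NJ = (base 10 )617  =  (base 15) 2B2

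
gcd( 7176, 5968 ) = 8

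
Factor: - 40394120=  - 2^3* 5^1 * 13^1*77681^1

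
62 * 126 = 7812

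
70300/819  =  85+685/819 = 85.84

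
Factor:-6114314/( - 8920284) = 2^( - 1 )*3^( - 1) * 19^1 * 29^ ( - 1 ) * 25633^( - 1 )*160903^1 =3057157/4460142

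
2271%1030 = 211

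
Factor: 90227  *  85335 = 7699521045 = 3^1*5^1*5689^1*90227^1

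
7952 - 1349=6603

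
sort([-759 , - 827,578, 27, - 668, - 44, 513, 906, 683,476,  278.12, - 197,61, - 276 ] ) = [ - 827 , - 759,-668, - 276, - 197, - 44,27,61 , 278.12,476, 513, 578, 683, 906]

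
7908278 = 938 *8431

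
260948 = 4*65237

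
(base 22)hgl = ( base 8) 20631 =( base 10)8601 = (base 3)102210120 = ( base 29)a6h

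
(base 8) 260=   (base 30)5q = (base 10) 176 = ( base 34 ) 56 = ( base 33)5B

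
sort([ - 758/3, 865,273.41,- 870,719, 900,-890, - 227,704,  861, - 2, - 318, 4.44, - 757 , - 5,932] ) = [ - 890,  -  870, - 757, - 318, - 758/3, - 227, - 5,  -  2,  4.44 , 273.41, 704, 719,861, 865,900,932]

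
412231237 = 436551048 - 24319811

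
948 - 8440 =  - 7492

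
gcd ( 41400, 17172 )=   36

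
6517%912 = 133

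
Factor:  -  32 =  -2^5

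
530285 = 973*545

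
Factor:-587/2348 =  - 1/4 = - 2^( - 2)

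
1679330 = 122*13765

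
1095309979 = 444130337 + 651179642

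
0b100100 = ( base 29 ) 17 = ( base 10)36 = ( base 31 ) 15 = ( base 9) 40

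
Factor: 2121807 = 3^1* 131^1*5399^1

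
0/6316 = 0  =  0.00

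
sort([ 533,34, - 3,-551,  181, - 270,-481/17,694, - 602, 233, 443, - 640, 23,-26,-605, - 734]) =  [-734, - 640, - 605, - 602, - 551, - 270, - 481/17,-26,-3, 23, 34,181, 233,  443,533 , 694]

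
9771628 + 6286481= 16058109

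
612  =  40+572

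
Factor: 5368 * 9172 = 49235296 = 2^5*11^1 * 61^1  *2293^1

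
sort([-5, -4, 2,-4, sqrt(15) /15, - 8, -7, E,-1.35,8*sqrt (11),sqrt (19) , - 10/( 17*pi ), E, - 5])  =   [ - 8, - 7, - 5, - 5, - 4,  -  4, - 1.35, - 10/(17* pi ),sqrt ( 15) /15,2, E,E, sqrt(19), 8*sqrt( 11) ] 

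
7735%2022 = 1669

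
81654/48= 13609/8 = 1701.12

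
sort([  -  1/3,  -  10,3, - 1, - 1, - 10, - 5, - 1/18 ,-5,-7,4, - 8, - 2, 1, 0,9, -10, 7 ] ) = [ - 10, - 10, - 10, - 8, - 7,-5, - 5, - 2, - 1, - 1, - 1/3, - 1/18, 0,1,3,4 , 7,9 ]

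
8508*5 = 42540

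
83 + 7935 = 8018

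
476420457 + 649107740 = 1125528197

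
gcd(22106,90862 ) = 2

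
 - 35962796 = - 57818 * 622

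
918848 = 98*9376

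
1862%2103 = 1862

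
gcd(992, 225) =1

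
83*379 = 31457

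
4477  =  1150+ 3327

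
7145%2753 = 1639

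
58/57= 1  +  1/57  =  1.02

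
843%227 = 162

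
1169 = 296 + 873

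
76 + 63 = 139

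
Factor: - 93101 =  - 157^1*593^1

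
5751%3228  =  2523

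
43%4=3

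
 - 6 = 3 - 9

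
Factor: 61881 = 3^1*20627^1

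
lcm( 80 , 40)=80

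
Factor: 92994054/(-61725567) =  - 30998018/20575189 = - 2^1*2441^(  -  1)*8429^( - 1)*15499009^1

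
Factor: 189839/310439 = 13^1*17^1*859^1*310439^( - 1 ) 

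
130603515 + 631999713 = 762603228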